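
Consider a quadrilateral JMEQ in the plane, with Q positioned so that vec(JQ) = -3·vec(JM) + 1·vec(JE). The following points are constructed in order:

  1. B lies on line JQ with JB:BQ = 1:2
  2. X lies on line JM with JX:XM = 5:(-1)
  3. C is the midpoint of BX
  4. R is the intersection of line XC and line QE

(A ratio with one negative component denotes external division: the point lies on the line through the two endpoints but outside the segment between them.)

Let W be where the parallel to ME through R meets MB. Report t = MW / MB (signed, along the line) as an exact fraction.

t = 33/10

Set J = (0, 0), M = (1, 0), E = (0, 1), Q = (-3, 1); any affine frame gives the same invariant.
1. B lies on line JQ with JB:BQ = 1:2 ⇒ B = (-1, 1/3)
2. X lies on line JM with JX:XM = 5:(-1) ⇒ X = (5/4, 0)
3. C is the midpoint of BX ⇒ C = (1/8, 1/6)
4. R is the intersection of line XC and line QE ⇒ R = (-11/2, 1)
through R parallel to ME: direction (-1, 1); meets MB at W = (-28/5, 11/10)
W = M + t·(B−M) with t = 33/10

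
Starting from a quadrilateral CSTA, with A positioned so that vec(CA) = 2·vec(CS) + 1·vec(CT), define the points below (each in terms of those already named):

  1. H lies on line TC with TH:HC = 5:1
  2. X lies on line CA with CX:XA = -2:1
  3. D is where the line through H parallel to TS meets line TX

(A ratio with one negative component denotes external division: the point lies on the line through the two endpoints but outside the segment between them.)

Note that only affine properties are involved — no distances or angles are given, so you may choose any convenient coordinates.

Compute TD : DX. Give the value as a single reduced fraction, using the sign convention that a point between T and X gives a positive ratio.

TD:DX = -1/7

Choose coordinates C = (0, 0), S = (1, 0), T = (0, 1), A = (2, 1).
1. H lies on line TC with TH:HC = 5:1 ⇒ H = (0, 1/6)
2. X lies on line CA with CX:XA = -2:1 ⇒ X = (4, 2)
3. D is where the line through H parallel to TS meets line TX ⇒ D = (-2/3, 5/6)
D = T + t·(X−T) with t = -1/6, so TD:DX = t:(1−t) = -1/6:7/6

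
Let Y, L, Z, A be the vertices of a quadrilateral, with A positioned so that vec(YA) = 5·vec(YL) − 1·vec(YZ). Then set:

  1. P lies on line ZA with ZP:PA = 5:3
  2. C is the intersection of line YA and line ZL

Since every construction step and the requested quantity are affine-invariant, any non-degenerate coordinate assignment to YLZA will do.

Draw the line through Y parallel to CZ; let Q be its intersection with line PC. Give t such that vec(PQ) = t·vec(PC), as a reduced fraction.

Work in coordinates with Y = (0, 0), L = (1, 0), Z = (0, 1), A = (5, -1).
1. P lies on line ZA with ZP:PA = 5:3 ⇒ P = (25/8, -1/4)
2. C is the intersection of line YA and line ZL ⇒ C = (5/4, -1/4)
through Y parallel to CZ: direction (-5/4, 5/4); meets PC at Q = (1/4, -1/4)
Q = P + t·(C−P) with t = 23/15

t = 23/15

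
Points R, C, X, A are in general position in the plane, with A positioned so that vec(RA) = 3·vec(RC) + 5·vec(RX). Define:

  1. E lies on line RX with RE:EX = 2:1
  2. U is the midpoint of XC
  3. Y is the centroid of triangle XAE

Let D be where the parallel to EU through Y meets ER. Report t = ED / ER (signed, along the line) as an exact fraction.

Assign R = (0, 0), C = (1, 0), X = (0, 1), A = (3, 5) — the answer is frame-independent, so this choice is without loss of generality.
1. E lies on line RX with RE:EX = 2:1 ⇒ E = (0, 2/3)
2. U is the midpoint of XC ⇒ U = (1/2, 1/2)
3. Y is the centroid of triangle XAE ⇒ Y = (1, 20/9)
through Y parallel to EU: direction (1/2, -1/6); meets ER at D = (0, 23/9)
D = E + t·(R−E) with t = -17/6

t = -17/6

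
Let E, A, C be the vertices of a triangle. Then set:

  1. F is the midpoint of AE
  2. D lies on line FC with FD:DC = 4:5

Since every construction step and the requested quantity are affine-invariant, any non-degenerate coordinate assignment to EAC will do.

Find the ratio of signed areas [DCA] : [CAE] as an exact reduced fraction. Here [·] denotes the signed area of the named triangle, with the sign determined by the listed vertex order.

[DCA]:[CAE] = 5/18

Set E = (0, 0), A = (1, 0), C = (0, 1); any affine frame gives the same invariant.
1. F is the midpoint of AE ⇒ F = (1/2, 0)
2. D lies on line FC with FD:DC = 4:5 ⇒ D = (5/18, 4/9)
2·[DCA] = -5/18, 2·[CAE] = -1
[DCA]:[CAE] = -5/18:-1 = 5/18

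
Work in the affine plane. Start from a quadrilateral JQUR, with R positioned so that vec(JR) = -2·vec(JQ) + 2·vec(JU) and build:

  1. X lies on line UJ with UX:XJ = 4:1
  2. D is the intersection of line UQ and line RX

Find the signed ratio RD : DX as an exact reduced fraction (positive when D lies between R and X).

Assign J = (0, 0), Q = (1, 0), U = (0, 1), R = (-2, 2) — the answer is frame-independent, so this choice is without loss of generality.
1. X lies on line UJ with UX:XJ = 4:1 ⇒ X = (0, 1/5)
2. D is the intersection of line UQ and line RX ⇒ D = (8, -7)
D = R + t·(X−R) with t = 5, so RD:DX = t:(1−t) = 5:-4

RD:DX = -5/4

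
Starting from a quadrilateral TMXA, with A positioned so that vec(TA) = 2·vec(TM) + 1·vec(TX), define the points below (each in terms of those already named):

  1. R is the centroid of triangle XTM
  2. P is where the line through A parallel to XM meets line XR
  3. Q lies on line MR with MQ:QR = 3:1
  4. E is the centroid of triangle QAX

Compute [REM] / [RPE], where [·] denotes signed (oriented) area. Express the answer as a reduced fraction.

Work in coordinates with T = (0, 0), M = (1, 0), X = (0, 1), A = (2, 1).
1. R is the centroid of triangle XTM ⇒ R = (1/3, 1/3)
2. P is where the line through A parallel to XM meets line XR ⇒ P = (-2, 5)
3. Q lies on line MR with MQ:QR = 3:1 ⇒ Q = (1/2, 1/4)
4. E is the centroid of triangle QAX ⇒ E = (5/6, 3/4)
2·[REM] = -4/9, 2·[RPE] = -119/36
[REM]:[RPE] = -4/9:-119/36 = 16/119

[REM]:[RPE] = 16/119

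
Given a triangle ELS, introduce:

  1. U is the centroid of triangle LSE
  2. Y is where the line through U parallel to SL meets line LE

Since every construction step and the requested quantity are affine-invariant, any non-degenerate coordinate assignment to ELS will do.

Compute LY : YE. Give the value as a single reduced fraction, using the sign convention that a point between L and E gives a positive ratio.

LY:YE = 1/2

Set E = (0, 0), L = (1, 0), S = (0, 1); any affine frame gives the same invariant.
1. U is the centroid of triangle LSE ⇒ U = (1/3, 1/3)
2. Y is where the line through U parallel to SL meets line LE ⇒ Y = (2/3, 0)
Y = L + t·(E−L) with t = 1/3, so LY:YE = t:(1−t) = 1/3:2/3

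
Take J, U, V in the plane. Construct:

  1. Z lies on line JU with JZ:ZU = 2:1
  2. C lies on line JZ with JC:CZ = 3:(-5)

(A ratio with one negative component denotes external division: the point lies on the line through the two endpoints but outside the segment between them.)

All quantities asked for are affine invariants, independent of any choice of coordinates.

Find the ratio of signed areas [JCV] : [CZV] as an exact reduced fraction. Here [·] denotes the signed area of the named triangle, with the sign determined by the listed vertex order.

[JCV]:[CZV] = -3/5

Assign J = (0, 0), U = (1, 0), V = (0, 1) — the answer is frame-independent, so this choice is without loss of generality.
1. Z lies on line JU with JZ:ZU = 2:1 ⇒ Z = (2/3, 0)
2. C lies on line JZ with JC:CZ = 3:(-5) ⇒ C = (-1, 0)
2·[JCV] = -1, 2·[CZV] = 5/3
[JCV]:[CZV] = -1:5/3 = -3/5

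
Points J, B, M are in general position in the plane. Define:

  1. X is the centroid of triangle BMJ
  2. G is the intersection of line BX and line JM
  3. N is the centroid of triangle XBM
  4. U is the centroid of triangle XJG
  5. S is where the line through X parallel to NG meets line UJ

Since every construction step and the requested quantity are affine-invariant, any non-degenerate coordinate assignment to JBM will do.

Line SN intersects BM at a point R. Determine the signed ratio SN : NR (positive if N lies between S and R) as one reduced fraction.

Choose coordinates J = (0, 0), B = (1, 0), M = (0, 1).
1. X is the centroid of triangle BMJ ⇒ X = (1/3, 1/3)
2. G is the intersection of line BX and line JM ⇒ G = (0, 1/2)
3. N is the centroid of triangle XBM ⇒ N = (4/9, 4/9)
4. U is the centroid of triangle XJG ⇒ U = (1/9, 5/18)
5. S is where the line through X parallel to NG meets line UJ ⇒ S = (1/7, 5/14)
line SN meets BM at R = (26/49, 23/49)
N = S + t·(R−S) with t = 7/9, so SN:NR = 7/9:2/9

SN:NR = 7/2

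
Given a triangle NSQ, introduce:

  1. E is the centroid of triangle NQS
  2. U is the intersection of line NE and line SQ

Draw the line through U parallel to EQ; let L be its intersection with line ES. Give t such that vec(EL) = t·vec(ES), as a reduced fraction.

Assign N = (0, 0), S = (1, 0), Q = (0, 1) — the answer is frame-independent, so this choice is without loss of generality.
1. E is the centroid of triangle NQS ⇒ E = (1/3, 1/3)
2. U is the intersection of line NE and line SQ ⇒ U = (1/2, 1/2)
through U parallel to EQ: direction (-1/3, 2/3); meets ES at L = (2/3, 1/6)
L = E + t·(S−E) with t = 1/2

t = 1/2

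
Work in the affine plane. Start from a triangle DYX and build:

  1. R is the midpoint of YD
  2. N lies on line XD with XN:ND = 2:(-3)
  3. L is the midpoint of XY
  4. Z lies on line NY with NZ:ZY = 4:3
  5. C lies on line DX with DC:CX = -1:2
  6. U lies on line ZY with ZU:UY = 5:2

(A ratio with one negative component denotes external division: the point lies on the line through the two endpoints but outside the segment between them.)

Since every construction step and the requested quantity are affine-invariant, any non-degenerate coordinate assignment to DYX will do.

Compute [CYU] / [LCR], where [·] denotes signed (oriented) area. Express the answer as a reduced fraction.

Choose coordinates D = (0, 0), Y = (1, 0), X = (0, 1).
1. R is the midpoint of YD ⇒ R = (1/2, 0)
2. N lies on line XD with XN:ND = 2:(-3) ⇒ N = (0, 3)
3. L is the midpoint of XY ⇒ L = (1/2, 1/2)
4. Z lies on line NY with NZ:ZY = 4:3 ⇒ Z = (4/7, 9/7)
5. C lies on line DX with DC:CX = -1:2 ⇒ C = (0, -1)
6. U lies on line ZY with ZU:UY = 5:2 ⇒ U = (43/49, 18/49)
2·[CYU] = 24/49, 2·[LCR] = 1/4
[CYU]:[LCR] = 24/49:1/4 = 96/49

[CYU]:[LCR] = 96/49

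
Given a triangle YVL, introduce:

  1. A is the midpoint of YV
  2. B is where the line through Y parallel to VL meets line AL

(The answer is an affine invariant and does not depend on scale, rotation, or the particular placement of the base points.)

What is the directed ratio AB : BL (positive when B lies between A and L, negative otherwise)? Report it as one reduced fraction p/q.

AB:BL = -1/2

Assign Y = (0, 0), V = (1, 0), L = (0, 1) — the answer is frame-independent, so this choice is without loss of generality.
1. A is the midpoint of YV ⇒ A = (1/2, 0)
2. B is where the line through Y parallel to VL meets line AL ⇒ B = (1, -1)
B = A + t·(L−A) with t = -1, so AB:BL = t:(1−t) = -1:2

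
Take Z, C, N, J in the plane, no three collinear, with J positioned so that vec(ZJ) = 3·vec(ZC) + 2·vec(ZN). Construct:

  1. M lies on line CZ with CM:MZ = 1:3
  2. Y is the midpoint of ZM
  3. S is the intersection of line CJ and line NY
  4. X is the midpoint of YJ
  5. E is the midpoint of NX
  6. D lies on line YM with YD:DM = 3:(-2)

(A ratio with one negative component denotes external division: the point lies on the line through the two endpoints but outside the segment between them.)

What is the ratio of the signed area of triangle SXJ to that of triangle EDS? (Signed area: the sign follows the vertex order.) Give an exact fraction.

Assign Z = (0, 0), C = (1, 0), N = (0, 1), J = (3, 2) — the answer is frame-independent, so this choice is without loss of generality.
1. M lies on line CZ with CM:MZ = 1:3 ⇒ M = (3/4, 0)
2. Y is the midpoint of ZM ⇒ Y = (3/8, 0)
3. S is the intersection of line CJ and line NY ⇒ S = (6/11, -5/11)
4. X is the midpoint of YJ ⇒ X = (27/16, 1)
5. E is the midpoint of NX ⇒ E = (27/32, 1)
6. D lies on line YM with YD:DM = 3:(-2) ⇒ D = (3/2, 0)
2·[SXJ] = -135/176, 2·[EDS] = -441/352
[SXJ]:[EDS] = -135/176:-441/352 = 30/49

[SXJ]:[EDS] = 30/49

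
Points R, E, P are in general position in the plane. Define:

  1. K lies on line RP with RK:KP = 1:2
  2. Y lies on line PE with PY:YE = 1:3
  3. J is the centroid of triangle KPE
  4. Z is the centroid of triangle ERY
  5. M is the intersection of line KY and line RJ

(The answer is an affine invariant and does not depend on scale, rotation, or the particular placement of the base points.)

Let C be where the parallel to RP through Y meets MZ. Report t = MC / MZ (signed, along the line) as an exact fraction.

Set R = (0, 0), E = (1, 0), P = (0, 1); any affine frame gives the same invariant.
1. K lies on line RP with RK:KP = 1:2 ⇒ K = (0, 1/3)
2. Y lies on line PE with PY:YE = 1:3 ⇒ Y = (1/4, 3/4)
3. J is the centroid of triangle KPE ⇒ J = (1/3, 4/9)
4. Z is the centroid of triangle ERY ⇒ Z = (5/12, 1/4)
5. M is the intersection of line KY and line RJ ⇒ M = (-1, -4/3)
through Y parallel to RP: direction (0, 1); meets MZ at C = (1/4, 13/204)
C = M + t·(Z−M) with t = 15/17

t = 15/17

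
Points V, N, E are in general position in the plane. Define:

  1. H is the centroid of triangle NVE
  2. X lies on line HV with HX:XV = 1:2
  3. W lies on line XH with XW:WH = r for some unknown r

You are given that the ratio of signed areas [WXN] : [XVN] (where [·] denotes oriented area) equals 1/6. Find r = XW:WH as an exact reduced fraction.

r = 1/2

Choose coordinates V = (0, 0), N = (1, 0), E = (0, 1).
1. H is the centroid of triangle NVE ⇒ H = (1/3, 1/3)
2. X lies on line HV with HX:XV = 1:2 ⇒ X = (2/9, 2/9)
3. With XW:WH = r, write λ = r/(r+1) so W = X + λ·(H−X); W is affine-linear in λ
Every point depending on W is an affine combination of W and λ-independent points, so each such coordinate is linear in λ; the λ² term in each signed area is a multiple of (H−X)×(H−X) = 0, so 2·[WXN] and 2·[XVN] are each linear in λ. Evaluating at λ=0 and λ=1:
  2·[WXN] = 1/9·λ,   2·[XVN] = 2/9
So [WXN]:[XVN] = (1/9·λ) / (2/9). Setting this equal to 1/6:
  1/9·λ = 1/6·(2/9)  ⇒  λ = 1/3
Then r = λ/(1−λ) = (1/3)/(2/3) = 1/2. Check: with r = 1/2, W = (7/27, 7/27) and [WXN]:[XVN] = 1/6 as required.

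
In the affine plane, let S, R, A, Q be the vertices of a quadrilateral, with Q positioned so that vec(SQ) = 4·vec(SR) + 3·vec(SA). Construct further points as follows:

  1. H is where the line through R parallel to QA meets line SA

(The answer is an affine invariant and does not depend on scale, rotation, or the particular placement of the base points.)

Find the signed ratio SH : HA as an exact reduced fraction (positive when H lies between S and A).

SH:HA = -1/3

Assign S = (0, 0), R = (1, 0), A = (0, 1), Q = (4, 3) — the answer is frame-independent, so this choice is without loss of generality.
1. H is where the line through R parallel to QA meets line SA ⇒ H = (0, -1/2)
H = S + t·(A−S) with t = -1/2, so SH:HA = t:(1−t) = -1/2:3/2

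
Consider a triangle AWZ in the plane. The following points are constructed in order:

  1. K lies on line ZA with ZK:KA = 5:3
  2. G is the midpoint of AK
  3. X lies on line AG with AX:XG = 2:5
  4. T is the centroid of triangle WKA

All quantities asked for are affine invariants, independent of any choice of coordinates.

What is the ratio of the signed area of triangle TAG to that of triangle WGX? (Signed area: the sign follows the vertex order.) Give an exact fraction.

[TAG]:[WGX] = -7/15

Set A = (0, 0), W = (1, 0), Z = (0, 1); any affine frame gives the same invariant.
1. K lies on line ZA with ZK:KA = 5:3 ⇒ K = (0, 3/8)
2. G is the midpoint of AK ⇒ G = (0, 3/16)
3. X lies on line AG with AX:XG = 2:5 ⇒ X = (0, 3/56)
4. T is the centroid of triangle WKA ⇒ T = (1/3, 1/8)
2·[TAG] = -1/16, 2·[WGX] = 15/112
[TAG]:[WGX] = -1/16:15/112 = -7/15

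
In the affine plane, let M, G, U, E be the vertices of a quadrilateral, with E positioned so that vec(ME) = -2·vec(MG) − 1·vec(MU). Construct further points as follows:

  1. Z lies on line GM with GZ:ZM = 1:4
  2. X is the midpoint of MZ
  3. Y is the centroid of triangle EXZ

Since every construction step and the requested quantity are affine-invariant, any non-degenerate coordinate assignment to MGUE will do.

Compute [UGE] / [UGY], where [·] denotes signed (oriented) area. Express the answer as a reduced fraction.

Set M = (0, 0), G = (1, 0), U = (0, 1), E = (-2, -1); any affine frame gives the same invariant.
1. Z lies on line GM with GZ:ZM = 1:4 ⇒ Z = (4/5, 0)
2. X is the midpoint of MZ ⇒ X = (2/5, 0)
3. Y is the centroid of triangle EXZ ⇒ Y = (-4/15, -1/3)
2·[UGE] = -4, 2·[UGY] = -8/5
[UGE]:[UGY] = -4:-8/5 = 5/2

[UGE]:[UGY] = 5/2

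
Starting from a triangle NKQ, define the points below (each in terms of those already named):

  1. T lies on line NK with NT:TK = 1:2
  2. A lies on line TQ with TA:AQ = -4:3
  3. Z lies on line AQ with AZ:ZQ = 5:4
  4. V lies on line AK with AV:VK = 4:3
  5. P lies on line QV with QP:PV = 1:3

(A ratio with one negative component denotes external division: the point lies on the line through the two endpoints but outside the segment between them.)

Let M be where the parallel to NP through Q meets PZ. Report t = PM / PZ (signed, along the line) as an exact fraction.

t = 1/17

Work in coordinates with N = (0, 0), K = (1, 0), Q = (0, 1).
1. T lies on line NK with NT:TK = 1:2 ⇒ T = (1/3, 0)
2. A lies on line TQ with TA:AQ = -4:3 ⇒ A = (-1, 4)
3. Z lies on line AQ with AZ:ZQ = 5:4 ⇒ Z = (-4/9, 7/3)
4. V lies on line AK with AV:VK = 4:3 ⇒ V = (1/7, 12/7)
5. P lies on line QV with QP:PV = 1:3 ⇒ P = (1/28, 33/28)
through Q parallel to NP: direction (1/28, 33/28); meets PZ at M = (8/1071, 445/357)
M = P + t·(Z−P) with t = 1/17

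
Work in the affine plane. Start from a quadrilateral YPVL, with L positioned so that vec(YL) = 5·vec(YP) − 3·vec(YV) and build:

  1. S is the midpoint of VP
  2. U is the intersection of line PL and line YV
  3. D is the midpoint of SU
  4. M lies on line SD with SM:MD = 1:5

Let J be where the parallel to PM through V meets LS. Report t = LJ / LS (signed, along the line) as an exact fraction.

t = 42/43

Work in coordinates with Y = (0, 0), P = (1, 0), V = (0, 1), L = (5, -3).
1. S is the midpoint of VP ⇒ S = (1/2, 1/2)
2. U is the intersection of line PL and line YV ⇒ U = (0, 3/4)
3. D is the midpoint of SU ⇒ D = (1/4, 5/8)
4. M lies on line SD with SM:MD = 1:5 ⇒ M = (11/24, 25/48)
through V parallel to PM: direction (-13/24, 25/48); meets LS at J = (26/43, 18/43)
J = L + t·(S−L) with t = 42/43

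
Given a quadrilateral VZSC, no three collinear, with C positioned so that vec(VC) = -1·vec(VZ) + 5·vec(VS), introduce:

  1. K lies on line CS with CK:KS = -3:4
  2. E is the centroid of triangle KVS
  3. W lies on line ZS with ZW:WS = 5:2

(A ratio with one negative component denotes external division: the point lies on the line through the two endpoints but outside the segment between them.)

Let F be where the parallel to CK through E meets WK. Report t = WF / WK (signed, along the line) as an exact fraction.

Assign V = (0, 0), Z = (1, 0), S = (0, 1), C = (-1, 5) — the answer is frame-independent, so this choice is without loss of generality.
1. K lies on line CS with CK:KS = -3:4 ⇒ K = (-4, 17)
2. E is the centroid of triangle KVS ⇒ E = (-4/3, 6)
3. W lies on line ZS with ZW:WS = 5:2 ⇒ W = (2/7, 5/7)
through E parallel to CK: direction (-3, 12); meets WK at F = (-17/3, 70/3)
F = W + t·(K−W) with t = 25/18

t = 25/18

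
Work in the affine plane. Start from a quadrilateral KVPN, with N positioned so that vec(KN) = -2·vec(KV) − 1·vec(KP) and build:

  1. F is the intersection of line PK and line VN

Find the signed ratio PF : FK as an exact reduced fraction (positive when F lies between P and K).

Assign K = (0, 0), V = (1, 0), P = (0, 1), N = (-2, -1) — the answer is frame-independent, so this choice is without loss of generality.
1. F is the intersection of line PK and line VN ⇒ F = (0, -1/3)
F = P + t·(K−P) with t = 4/3, so PF:FK = t:(1−t) = 4/3:-1/3

PF:FK = -4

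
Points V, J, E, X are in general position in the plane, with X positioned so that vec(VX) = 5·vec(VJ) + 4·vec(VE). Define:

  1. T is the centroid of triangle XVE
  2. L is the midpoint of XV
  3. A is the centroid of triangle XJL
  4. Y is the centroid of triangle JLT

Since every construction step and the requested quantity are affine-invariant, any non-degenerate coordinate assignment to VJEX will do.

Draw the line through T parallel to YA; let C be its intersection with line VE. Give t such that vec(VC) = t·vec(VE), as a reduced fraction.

t = 1/2

Choose coordinates V = (0, 0), J = (1, 0), E = (0, 1), X = (5, 4).
1. T is the centroid of triangle XVE ⇒ T = (5/3, 5/3)
2. L is the midpoint of XV ⇒ L = (5/2, 2)
3. A is the centroid of triangle XJL ⇒ A = (17/6, 2)
4. Y is the centroid of triangle JLT ⇒ Y = (31/18, 11/9)
through T parallel to YA: direction (10/9, 7/9); meets VE at C = (0, 1/2)
C = V + t·(E−V) with t = 1/2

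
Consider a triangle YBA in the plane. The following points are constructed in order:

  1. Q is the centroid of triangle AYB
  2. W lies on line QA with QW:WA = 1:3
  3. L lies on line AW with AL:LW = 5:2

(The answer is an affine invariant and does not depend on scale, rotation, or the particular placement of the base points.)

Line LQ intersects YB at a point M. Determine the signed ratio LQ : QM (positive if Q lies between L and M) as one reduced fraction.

LQ:QM = 13/14

Set Y = (0, 0), B = (1, 0), A = (0, 1); any affine frame gives the same invariant.
1. Q is the centroid of triangle AYB ⇒ Q = (1/3, 1/3)
2. W lies on line QA with QW:WA = 1:3 ⇒ W = (1/4, 1/2)
3. L lies on line AW with AL:LW = 5:2 ⇒ L = (5/28, 9/14)
line LQ meets YB at M = (1/2, 0)
Q = L + t·(M−L) with t = 13/27, so LQ:QM = 13/27:14/27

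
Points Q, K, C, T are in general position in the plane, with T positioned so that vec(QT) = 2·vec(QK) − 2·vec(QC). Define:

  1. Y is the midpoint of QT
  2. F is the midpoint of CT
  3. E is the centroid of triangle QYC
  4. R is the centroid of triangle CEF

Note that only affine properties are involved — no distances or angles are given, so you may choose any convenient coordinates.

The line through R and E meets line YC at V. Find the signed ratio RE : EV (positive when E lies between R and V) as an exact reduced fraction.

Work in coordinates with Q = (0, 0), K = (1, 0), C = (0, 1), T = (2, -2).
1. Y is the midpoint of QT ⇒ Y = (1, -1)
2. F is the midpoint of CT ⇒ F = (1, -1/2)
3. E is the centroid of triangle QYC ⇒ E = (1/3, 0)
4. R is the centroid of triangle CEF ⇒ R = (4/9, 1/6)
line RE meets YC at V = (3/7, 1/7)
E = R + t·(V−R) with t = 7, so RE:EV = 7:-6

RE:EV = -7/6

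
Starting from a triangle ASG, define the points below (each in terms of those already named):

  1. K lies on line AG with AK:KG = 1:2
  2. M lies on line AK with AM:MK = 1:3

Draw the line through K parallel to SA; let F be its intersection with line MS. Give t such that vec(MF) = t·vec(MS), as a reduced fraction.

Choose coordinates A = (0, 0), S = (1, 0), G = (0, 1).
1. K lies on line AG with AK:KG = 1:2 ⇒ K = (0, 1/3)
2. M lies on line AK with AM:MK = 1:3 ⇒ M = (0, 1/12)
through K parallel to SA: direction (-1, 0); meets MS at F = (-3, 1/3)
F = M + t·(S−M) with t = -3

t = -3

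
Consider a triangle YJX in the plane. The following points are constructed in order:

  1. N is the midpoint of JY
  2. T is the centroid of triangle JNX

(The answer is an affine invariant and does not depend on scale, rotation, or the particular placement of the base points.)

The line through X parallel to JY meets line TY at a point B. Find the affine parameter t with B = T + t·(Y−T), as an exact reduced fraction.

Choose coordinates Y = (0, 0), J = (1, 0), X = (0, 1).
1. N is the midpoint of JY ⇒ N = (1/2, 0)
2. T is the centroid of triangle JNX ⇒ T = (1/2, 1/3)
through X parallel to JY: direction (-1, 0); meets TY at B = (3/2, 1)
B = T + t·(Y−T) with t = -2

t = -2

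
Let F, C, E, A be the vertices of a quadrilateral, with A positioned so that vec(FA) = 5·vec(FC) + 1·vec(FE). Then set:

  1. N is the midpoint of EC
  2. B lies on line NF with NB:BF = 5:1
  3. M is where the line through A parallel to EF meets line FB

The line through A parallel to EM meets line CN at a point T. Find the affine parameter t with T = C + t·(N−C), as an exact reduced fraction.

t = -22/9

Assign F = (0, 0), C = (1, 0), E = (0, 1), A = (5, 1) — the answer is frame-independent, so this choice is without loss of generality.
1. N is the midpoint of EC ⇒ N = (1/2, 1/2)
2. B lies on line NF with NB:BF = 5:1 ⇒ B = (1/12, 1/12)
3. M is where the line through A parallel to EF meets line FB ⇒ M = (5, 5)
through A parallel to EM: direction (5, 4); meets CN at T = (20/9, -11/9)
T = C + t·(N−C) with t = -22/9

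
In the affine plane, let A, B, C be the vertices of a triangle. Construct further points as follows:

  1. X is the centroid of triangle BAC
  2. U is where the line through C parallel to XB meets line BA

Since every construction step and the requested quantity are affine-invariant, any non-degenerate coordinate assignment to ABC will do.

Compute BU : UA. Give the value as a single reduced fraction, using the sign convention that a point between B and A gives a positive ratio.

BU:UA = -1/2

Set A = (0, 0), B = (1, 0), C = (0, 1); any affine frame gives the same invariant.
1. X is the centroid of triangle BAC ⇒ X = (1/3, 1/3)
2. U is where the line through C parallel to XB meets line BA ⇒ U = (2, 0)
U = B + t·(A−B) with t = -1, so BU:UA = t:(1−t) = -1:2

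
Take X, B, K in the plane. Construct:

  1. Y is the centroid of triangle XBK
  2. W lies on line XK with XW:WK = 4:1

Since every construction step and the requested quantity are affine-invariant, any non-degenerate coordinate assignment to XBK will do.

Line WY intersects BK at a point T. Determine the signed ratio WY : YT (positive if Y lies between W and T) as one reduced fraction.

Set X = (0, 0), B = (1, 0), K = (0, 1); any affine frame gives the same invariant.
1. Y is the centroid of triangle XBK ⇒ Y = (1/3, 1/3)
2. W lies on line XK with XW:WK = 4:1 ⇒ W = (0, 4/5)
line WY meets BK at T = (-1/2, 3/2)
Y = W + t·(T−W) with t = -2/3, so WY:YT = -2/3:5/3

WY:YT = -2/5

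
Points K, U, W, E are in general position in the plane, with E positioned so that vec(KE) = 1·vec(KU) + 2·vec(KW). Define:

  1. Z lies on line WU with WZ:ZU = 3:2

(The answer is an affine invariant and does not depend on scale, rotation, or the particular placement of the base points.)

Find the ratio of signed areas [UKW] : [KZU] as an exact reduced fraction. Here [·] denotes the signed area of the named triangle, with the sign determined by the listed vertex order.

Work in coordinates with K = (0, 0), U = (1, 0), W = (0, 1), E = (1, 2).
1. Z lies on line WU with WZ:ZU = 3:2 ⇒ Z = (3/5, 2/5)
2·[UKW] = -1, 2·[KZU] = -2/5
[UKW]:[KZU] = -1:-2/5 = 5/2

[UKW]:[KZU] = 5/2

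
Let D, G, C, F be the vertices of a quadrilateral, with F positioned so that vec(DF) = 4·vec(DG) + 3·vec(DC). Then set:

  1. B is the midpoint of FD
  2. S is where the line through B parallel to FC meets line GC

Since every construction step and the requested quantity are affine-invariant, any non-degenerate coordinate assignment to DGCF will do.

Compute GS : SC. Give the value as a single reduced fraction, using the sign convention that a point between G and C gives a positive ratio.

GS:SC = 2

Work in coordinates with D = (0, 0), G = (1, 0), C = (0, 1), F = (4, 3).
1. B is the midpoint of FD ⇒ B = (2, 3/2)
2. S is where the line through B parallel to FC meets line GC ⇒ S = (1/3, 2/3)
S = G + t·(C−G) with t = 2/3, so GS:SC = t:(1−t) = 2/3:1/3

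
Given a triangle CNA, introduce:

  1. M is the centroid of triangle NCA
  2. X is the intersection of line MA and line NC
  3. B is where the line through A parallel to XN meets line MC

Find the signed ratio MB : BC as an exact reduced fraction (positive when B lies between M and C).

MB:BC = -2/3

Set C = (0, 0), N = (1, 0), A = (0, 1); any affine frame gives the same invariant.
1. M is the centroid of triangle NCA ⇒ M = (1/3, 1/3)
2. X is the intersection of line MA and line NC ⇒ X = (1/2, 0)
3. B is where the line through A parallel to XN meets line MC ⇒ B = (1, 1)
B = M + t·(C−M) with t = -2, so MB:BC = t:(1−t) = -2:3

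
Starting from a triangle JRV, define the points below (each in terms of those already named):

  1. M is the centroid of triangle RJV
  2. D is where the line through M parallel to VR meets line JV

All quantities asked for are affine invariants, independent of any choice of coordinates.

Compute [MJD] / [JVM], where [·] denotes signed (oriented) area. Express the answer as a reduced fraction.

Set J = (0, 0), R = (1, 0), V = (0, 1); any affine frame gives the same invariant.
1. M is the centroid of triangle RJV ⇒ M = (1/3, 1/3)
2. D is where the line through M parallel to VR meets line JV ⇒ D = (0, 2/3)
2·[MJD] = -2/9, 2·[JVM] = -1/3
[MJD]:[JVM] = -2/9:-1/3 = 2/3

[MJD]:[JVM] = 2/3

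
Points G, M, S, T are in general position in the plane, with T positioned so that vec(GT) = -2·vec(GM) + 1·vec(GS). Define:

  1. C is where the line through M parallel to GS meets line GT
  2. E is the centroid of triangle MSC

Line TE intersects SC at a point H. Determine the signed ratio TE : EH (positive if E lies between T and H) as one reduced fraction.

Work in coordinates with G = (0, 0), M = (1, 0), S = (0, 1), T = (-2, 1).
1. C is where the line through M parallel to GS meets line GT ⇒ C = (1, -1/2)
2. E is the centroid of triangle MSC ⇒ E = (2/3, 1/6)
line TE meets SC at H = (10/19, 4/19)
E = T + t·(H−T) with t = 19/18, so TE:EH = 19/18:-1/18

TE:EH = -19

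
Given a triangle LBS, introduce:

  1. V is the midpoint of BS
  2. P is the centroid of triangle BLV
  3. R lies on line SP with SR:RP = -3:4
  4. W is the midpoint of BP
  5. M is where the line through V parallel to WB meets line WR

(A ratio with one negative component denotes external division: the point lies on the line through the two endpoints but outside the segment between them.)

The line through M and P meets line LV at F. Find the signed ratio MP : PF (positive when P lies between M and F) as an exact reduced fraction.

Work in coordinates with L = (0, 0), B = (1, 0), S = (0, 1).
1. V is the midpoint of BS ⇒ V = (1/2, 1/2)
2. P is the centroid of triangle BLV ⇒ P = (1/2, 1/6)
3. R lies on line SP with SR:RP = -3:4 ⇒ R = (-3/2, 7/2)
4. W is the midpoint of BP ⇒ W = (3/4, 1/12)
5. M is where the line through V parallel to WB meets line WR ⇒ M = (15/32, 49/96)
line MP meets LV at F = (17/36, 17/36)
P = M + t·(F−M) with t = 9, so MP:PF = 9:-8

MP:PF = -9/8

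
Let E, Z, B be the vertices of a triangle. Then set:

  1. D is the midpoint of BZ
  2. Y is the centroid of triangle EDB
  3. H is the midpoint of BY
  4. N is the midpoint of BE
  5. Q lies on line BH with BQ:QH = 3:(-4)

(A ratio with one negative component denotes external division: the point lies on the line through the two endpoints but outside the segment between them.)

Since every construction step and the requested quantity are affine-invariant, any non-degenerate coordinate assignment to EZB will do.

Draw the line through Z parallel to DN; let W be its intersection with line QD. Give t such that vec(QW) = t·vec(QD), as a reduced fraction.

t = 7/5

Assign E = (0, 0), Z = (1, 0), B = (0, 1) — the answer is frame-independent, so this choice is without loss of generality.
1. D is the midpoint of BZ ⇒ D = (1/2, 1/2)
2. Y is the centroid of triangle EDB ⇒ Y = (1/6, 1/2)
3. H is the midpoint of BY ⇒ H = (1/12, 3/4)
4. N is the midpoint of BE ⇒ N = (0, 1/2)
5. Q lies on line BH with BQ:QH = 3:(-4) ⇒ Q = (-1/4, 7/4)
through Z parallel to DN: direction (-1/2, 0); meets QD at W = (4/5, 0)
W = Q + t·(D−Q) with t = 7/5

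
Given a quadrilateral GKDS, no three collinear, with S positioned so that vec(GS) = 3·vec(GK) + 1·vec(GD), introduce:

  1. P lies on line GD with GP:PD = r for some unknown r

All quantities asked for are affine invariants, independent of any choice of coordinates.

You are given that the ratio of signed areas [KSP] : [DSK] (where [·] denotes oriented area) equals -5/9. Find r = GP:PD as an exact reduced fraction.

r = 1/2

Choose coordinates G = (0, 0), K = (1, 0), D = (0, 1), S = (3, 1).
1. With GP:PD = r, write λ = r/(r+1) so P = G + λ·(D−G); P is affine-linear in λ
Every point depending on P is an affine combination of P and λ-independent points, so each such coordinate is linear in λ; the λ² term in each signed area is a multiple of (D−G)×(D−G) = 0, so 2·[KSP] and 2·[DSK] are each linear in λ. Evaluating at λ=0 and λ=1:
  2·[KSP] = 2·λ + 1,   2·[DSK] = -3
So [KSP]:[DSK] = (2·λ + 1) / (-3). Setting this equal to -5/9:
  2·λ + 1 = -5/9·(-3)  ⇒  λ = 1/3
Then r = λ/(1−λ) = (1/3)/(2/3) = 1/2. Check: with r = 1/2, P = (0, 1/3) and [KSP]:[DSK] = -5/9 as required.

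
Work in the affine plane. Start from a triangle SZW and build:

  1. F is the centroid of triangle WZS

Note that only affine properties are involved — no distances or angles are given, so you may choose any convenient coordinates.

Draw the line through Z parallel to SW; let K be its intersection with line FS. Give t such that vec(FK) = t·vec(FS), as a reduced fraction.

Work in coordinates with S = (0, 0), Z = (1, 0), W = (0, 1).
1. F is the centroid of triangle WZS ⇒ F = (1/3, 1/3)
through Z parallel to SW: direction (0, 1); meets FS at K = (1, 1)
K = F + t·(S−F) with t = -2

t = -2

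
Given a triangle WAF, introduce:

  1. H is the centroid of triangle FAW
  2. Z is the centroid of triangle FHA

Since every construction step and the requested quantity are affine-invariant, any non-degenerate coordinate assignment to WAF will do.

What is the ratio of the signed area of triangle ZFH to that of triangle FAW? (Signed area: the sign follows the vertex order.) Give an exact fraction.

[ZFH]:[FAW] = -1/9

Set W = (0, 0), A = (1, 0), F = (0, 1); any affine frame gives the same invariant.
1. H is the centroid of triangle FAW ⇒ H = (1/3, 1/3)
2. Z is the centroid of triangle FHA ⇒ Z = (4/9, 4/9)
2·[ZFH] = 1/9, 2·[FAW] = -1
[ZFH]:[FAW] = 1/9:-1 = -1/9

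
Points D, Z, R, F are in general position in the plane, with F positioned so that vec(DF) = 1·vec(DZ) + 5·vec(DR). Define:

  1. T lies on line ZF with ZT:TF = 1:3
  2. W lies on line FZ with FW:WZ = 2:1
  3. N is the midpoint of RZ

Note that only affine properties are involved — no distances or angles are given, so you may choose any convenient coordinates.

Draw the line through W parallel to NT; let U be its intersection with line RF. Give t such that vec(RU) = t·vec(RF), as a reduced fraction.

t = -1/3

Work in coordinates with D = (0, 0), Z = (1, 0), R = (0, 1), F = (1, 5).
1. T lies on line ZF with ZT:TF = 1:3 ⇒ T = (1, 5/4)
2. W lies on line FZ with FW:WZ = 2:1 ⇒ W = (1, 5/3)
3. N is the midpoint of RZ ⇒ N = (1/2, 1/2)
through W parallel to NT: direction (1/2, 3/4); meets RF at U = (-1/3, -1/3)
U = R + t·(F−R) with t = -1/3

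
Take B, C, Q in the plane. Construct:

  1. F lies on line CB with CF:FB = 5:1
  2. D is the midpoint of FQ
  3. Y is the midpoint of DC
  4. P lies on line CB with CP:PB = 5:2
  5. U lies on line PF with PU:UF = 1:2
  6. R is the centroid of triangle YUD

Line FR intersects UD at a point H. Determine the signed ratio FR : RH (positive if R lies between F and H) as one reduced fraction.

Work in coordinates with B = (0, 0), C = (1, 0), Q = (0, 1).
1. F lies on line CB with CF:FB = 5:1 ⇒ F = (1/6, 0)
2. D is the midpoint of FQ ⇒ D = (1/12, 1/2)
3. Y is the midpoint of DC ⇒ Y = (13/24, 1/4)
4. P lies on line CB with CP:PB = 5:2 ⇒ P = (2/7, 0)
5. U lies on line PF with PU:UF = 1:2 ⇒ U = (31/126, 0)
6. R is the centroid of triangle YUD ⇒ R = (439/1512, 1/4)
line FR meets UD at H = (419/1953, 3/31)
R = F + t·(H−F) with t = 31/12, so FR:RH = 31/12:-19/12

FR:RH = -31/19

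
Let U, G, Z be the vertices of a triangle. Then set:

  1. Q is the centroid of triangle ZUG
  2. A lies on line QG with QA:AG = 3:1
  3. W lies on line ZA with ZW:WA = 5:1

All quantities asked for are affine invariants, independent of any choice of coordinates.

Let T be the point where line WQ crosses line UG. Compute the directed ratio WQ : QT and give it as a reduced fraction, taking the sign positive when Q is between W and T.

Choose coordinates U = (0, 0), G = (1, 0), Z = (0, 1).
1. Q is the centroid of triangle ZUG ⇒ Q = (1/3, 1/3)
2. A lies on line QG with QA:AG = 3:1 ⇒ A = (5/6, 1/12)
3. W lies on line ZA with ZW:WA = 5:1 ⇒ W = (25/36, 17/72)
line WQ meets UG at T = (11/7, 0)
Q = W + t·(T−W) with t = -7/17, so WQ:QT = -7/17:24/17

WQ:QT = -7/24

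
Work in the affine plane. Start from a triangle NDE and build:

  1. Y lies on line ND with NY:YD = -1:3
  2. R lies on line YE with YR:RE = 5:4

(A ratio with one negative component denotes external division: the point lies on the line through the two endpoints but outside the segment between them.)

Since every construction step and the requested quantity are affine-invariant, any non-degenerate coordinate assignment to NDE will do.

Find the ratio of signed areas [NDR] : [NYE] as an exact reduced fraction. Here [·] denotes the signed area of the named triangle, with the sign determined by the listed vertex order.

Work in coordinates with N = (0, 0), D = (1, 0), E = (0, 1).
1. Y lies on line ND with NY:YD = -1:3 ⇒ Y = (-1/2, 0)
2. R lies on line YE with YR:RE = 5:4 ⇒ R = (-2/9, 5/9)
2·[NDR] = 5/9, 2·[NYE] = -1/2
[NDR]:[NYE] = 5/9:-1/2 = -10/9

[NDR]:[NYE] = -10/9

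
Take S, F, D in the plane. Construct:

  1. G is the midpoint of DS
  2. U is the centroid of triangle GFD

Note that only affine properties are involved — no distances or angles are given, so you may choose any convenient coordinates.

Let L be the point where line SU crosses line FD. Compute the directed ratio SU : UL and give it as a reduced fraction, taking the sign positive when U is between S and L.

SU:UL = 5

Work in coordinates with S = (0, 0), F = (1, 0), D = (0, 1).
1. G is the midpoint of DS ⇒ G = (0, 1/2)
2. U is the centroid of triangle GFD ⇒ U = (1/3, 1/2)
line SU meets FD at L = (2/5, 3/5)
U = S + t·(L−S) with t = 5/6, so SU:UL = 5/6:1/6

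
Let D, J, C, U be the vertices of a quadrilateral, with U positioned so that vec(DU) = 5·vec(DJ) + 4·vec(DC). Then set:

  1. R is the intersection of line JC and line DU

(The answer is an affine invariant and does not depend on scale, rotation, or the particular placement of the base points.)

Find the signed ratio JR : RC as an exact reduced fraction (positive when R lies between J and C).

JR:RC = 4/5

Choose coordinates D = (0, 0), J = (1, 0), C = (0, 1), U = (5, 4).
1. R is the intersection of line JC and line DU ⇒ R = (5/9, 4/9)
R = J + t·(C−J) with t = 4/9, so JR:RC = t:(1−t) = 4/9:5/9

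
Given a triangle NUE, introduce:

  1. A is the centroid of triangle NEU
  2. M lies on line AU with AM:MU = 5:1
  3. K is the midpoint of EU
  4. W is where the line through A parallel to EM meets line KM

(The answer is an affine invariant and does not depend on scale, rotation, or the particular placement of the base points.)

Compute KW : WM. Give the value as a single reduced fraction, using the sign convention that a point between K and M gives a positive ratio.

KW:WM = -11/10

Assign N = (0, 0), U = (1, 0), E = (0, 1) — the answer is frame-independent, so this choice is without loss of generality.
1. A is the centroid of triangle NEU ⇒ A = (1/3, 1/3)
2. M lies on line AU with AM:MU = 5:1 ⇒ M = (8/9, 1/18)
3. K is the midpoint of EU ⇒ K = (1/2, 1/2)
4. W is where the line through A parallel to EM meets line KM ⇒ W = (43/9, -79/18)
W = K + t·(M−K) with t = 11, so KW:WM = t:(1−t) = 11:-10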